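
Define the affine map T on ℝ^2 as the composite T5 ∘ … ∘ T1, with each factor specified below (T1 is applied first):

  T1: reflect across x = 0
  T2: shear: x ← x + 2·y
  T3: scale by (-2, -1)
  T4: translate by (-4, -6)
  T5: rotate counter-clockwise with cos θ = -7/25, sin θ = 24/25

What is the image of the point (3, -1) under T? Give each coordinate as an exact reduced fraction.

T1 reflect across x = 0: (3, -1) → (-3, -1)
T2 shear: x ← x + 2·y: (-3, -1) → (-5, -1)
T3 scale by (-2, -1): (-5, -1) → (10, 1)
T4 translate by (-4, -6): (10, 1) → (6, -5)
T5 rotate counter-clockwise with cos θ = -7/25, sin θ = 24/25: (6, -5) → (78/25, 179/25)

T(p) = (78/25, 179/25)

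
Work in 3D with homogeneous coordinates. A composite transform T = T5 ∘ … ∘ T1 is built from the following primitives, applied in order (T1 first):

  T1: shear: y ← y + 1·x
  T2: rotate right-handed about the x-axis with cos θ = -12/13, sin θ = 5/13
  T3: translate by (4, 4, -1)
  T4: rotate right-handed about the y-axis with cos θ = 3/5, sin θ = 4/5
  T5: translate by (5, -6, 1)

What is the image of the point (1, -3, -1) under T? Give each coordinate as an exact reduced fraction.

T(p) = (476/65, 3/13, -228/65)

T1 shear: y ← y + 1·x: (1, -3, -1) → (1, -2, -1)
T2 rotate right-handed about the x-axis with cos θ = -12/13, sin θ = 5/13: (1, -2, -1) → (1, 29/13, 2/13)
T3 translate by (4, 4, -1): (1, 29/13, 2/13) → (5, 81/13, -11/13)
T4 rotate right-handed about the y-axis with cos θ = 3/5, sin θ = 4/5: (5, 81/13, -11/13) → (151/65, 81/13, -293/65)
T5 translate by (5, -6, 1): (151/65, 81/13, -293/65) → (476/65, 3/13, -228/65)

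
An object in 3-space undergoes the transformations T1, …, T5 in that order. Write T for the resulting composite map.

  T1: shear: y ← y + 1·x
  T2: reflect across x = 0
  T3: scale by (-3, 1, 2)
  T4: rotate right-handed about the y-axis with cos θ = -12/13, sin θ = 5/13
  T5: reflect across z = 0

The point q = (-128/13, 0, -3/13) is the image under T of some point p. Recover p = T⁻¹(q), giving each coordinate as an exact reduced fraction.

T1 = [1 0 0 0; 1 1 0 0; 0 0 1 0; 0 0 0 1]
T2·T1 = [-1 0 0 0; 1 1 0 0; 0 0 1 0; 0 0 0 1]
T3·…·T1 = [3 0 0 0; 1 1 0 0; 0 0 2 0; 0 0 0 1]
T4·…·T1 = [-36/13 0 10/13 0; 1 1 0 0; -15/13 0 -24/13 0; 0 0 0 1]
T5·…·T1 = [-36/13 0 10/13 0; 1 1 0 0; 15/13 0 24/13 0; 0 0 0 1]
det M = -6; M⁻¹ = [-4/13 0 5/39 0; 4/13 1 -5/39 0; 5/26 0 6/13 0; 0 0 0 1]
M⁻¹ · (-128/13, 0, -3/13)ᵀ = (3, -3, -2)ᵀ

p = (3, -3, -2)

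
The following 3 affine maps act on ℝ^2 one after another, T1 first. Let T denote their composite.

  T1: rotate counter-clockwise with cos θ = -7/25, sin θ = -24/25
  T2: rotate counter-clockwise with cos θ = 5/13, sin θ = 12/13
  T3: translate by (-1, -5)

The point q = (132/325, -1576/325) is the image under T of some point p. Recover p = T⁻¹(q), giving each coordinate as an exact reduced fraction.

T1 = [-7/25 24/25 0; -24/25 -7/25 0; 0 0 1]
T2·T1 = [253/325 204/325 0; -204/325 253/325 0; 0 0 1]
T3·…·T1 = [253/325 204/325 -1; -204/325 253/325 -5; 0 0 1]
det M = 1; M⁻¹ = [253/325 -204/325 -59/25; 204/325 253/325 113/25; 0 0 1]
M⁻¹ · (132/325, -1576/325)ᵀ = (1, 1)ᵀ

p = (1, 1)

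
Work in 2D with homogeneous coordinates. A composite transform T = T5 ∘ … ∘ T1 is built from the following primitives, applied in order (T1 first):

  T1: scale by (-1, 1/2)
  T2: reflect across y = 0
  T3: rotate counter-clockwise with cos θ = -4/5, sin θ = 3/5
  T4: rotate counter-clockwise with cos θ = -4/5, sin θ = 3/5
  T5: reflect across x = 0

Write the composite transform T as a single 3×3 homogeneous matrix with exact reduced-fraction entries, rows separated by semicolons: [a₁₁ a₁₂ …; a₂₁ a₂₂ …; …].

T = [7/25 12/25 0; 24/25 -7/50 0; 0 0 1]

T1 = [-1 0 0; 0 1/2 0; 0 0 1]
T2·T1 = [-1 0 0; 0 -1/2 0; 0 0 1]
T3·…·T1 = [4/5 3/10 0; -3/5 2/5 0; 0 0 1]
T4·…·T1 = [-7/25 -12/25 0; 24/25 -7/50 0; 0 0 1]
T5·…·T1 = [7/25 12/25 0; 24/25 -7/50 0; 0 0 1]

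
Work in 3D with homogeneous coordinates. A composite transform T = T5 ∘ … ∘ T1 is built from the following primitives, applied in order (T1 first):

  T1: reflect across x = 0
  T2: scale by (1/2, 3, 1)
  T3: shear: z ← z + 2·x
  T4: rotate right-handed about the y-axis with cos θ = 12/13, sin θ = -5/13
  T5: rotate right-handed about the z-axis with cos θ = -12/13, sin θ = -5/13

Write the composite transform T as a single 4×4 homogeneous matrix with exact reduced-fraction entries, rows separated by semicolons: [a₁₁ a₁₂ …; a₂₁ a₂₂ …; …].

T = [12/169 15/13 60/169 0; 5/169 -36/13 25/169 0; -29/26 0 12/13 0; 0 0 0 1]

T1 = [-1 0 0 0; 0 1 0 0; 0 0 1 0; 0 0 0 1]
T2·T1 = [-1/2 0 0 0; 0 3 0 0; 0 0 1 0; 0 0 0 1]
T3·…·T1 = [-1/2 0 0 0; 0 3 0 0; -1 0 1 0; 0 0 0 1]
T4·…·T1 = [-1/13 0 -5/13 0; 0 3 0 0; -29/26 0 12/13 0; 0 0 0 1]
T5·…·T1 = [12/169 15/13 60/169 0; 5/169 -36/13 25/169 0; -29/26 0 12/13 0; 0 0 0 1]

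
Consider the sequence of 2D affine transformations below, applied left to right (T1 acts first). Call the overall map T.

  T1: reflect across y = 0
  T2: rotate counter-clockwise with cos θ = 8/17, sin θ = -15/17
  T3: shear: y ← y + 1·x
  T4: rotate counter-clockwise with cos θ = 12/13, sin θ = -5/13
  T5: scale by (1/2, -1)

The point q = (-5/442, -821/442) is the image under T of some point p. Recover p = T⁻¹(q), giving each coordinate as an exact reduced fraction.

T1 = [1 0 0; 0 -1 0; 0 0 1]
T2·T1 = [8/17 -15/17 0; -15/17 -8/17 0; 0 0 1]
T3·…·T1 = [8/17 -15/17 0; -7/17 -23/17 0; 0 0 1]
T4·…·T1 = [61/221 -295/221 0; -124/221 -201/221 0; 0 0 1]
T5·…·T1 = [61/442 -295/442 0; 124/221 201/221 0; 0 0 1]
det M = 1/2; M⁻¹ = [402/221 295/221 0; -248/221 61/221 0; 0 0 1]
M⁻¹ · (-5/442, -821/442)ᵀ = (-5/2, -1/2)ᵀ

p = (-5/2, -1/2)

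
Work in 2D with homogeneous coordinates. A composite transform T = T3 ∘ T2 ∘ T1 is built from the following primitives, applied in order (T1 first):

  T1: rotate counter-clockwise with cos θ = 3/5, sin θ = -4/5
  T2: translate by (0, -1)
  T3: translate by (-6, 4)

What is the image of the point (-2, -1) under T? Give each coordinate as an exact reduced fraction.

T1 rotate counter-clockwise with cos θ = 3/5, sin θ = -4/5: (-2, -1) → (-2, 1)
T2 translate by (0, -1): (-2, 1) → (-2, 0)
T3 translate by (-6, 4): (-2, 0) → (-8, 4)

T(p) = (-8, 4)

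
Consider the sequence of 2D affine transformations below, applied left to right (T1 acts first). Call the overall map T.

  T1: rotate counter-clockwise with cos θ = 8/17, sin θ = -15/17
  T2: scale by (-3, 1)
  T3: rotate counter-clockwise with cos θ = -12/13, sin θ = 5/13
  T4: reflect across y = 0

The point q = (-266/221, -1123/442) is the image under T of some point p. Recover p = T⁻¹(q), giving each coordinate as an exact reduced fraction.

p = (4/3, -3/2)

T1 = [8/17 15/17 0; -15/17 8/17 0; 0 0 1]
T2·T1 = [-24/17 -45/17 0; -15/17 8/17 0; 0 0 1]
T3·…·T1 = [363/221 500/221 0; 60/221 -321/221 0; 0 0 1]
T4·…·T1 = [363/221 500/221 0; -60/221 321/221 0; 0 0 1]
det M = 3; M⁻¹ = [107/221 -500/663 0; 20/221 121/221 0; 0 0 1]
M⁻¹ · (-266/221, -1123/442)ᵀ = (4/3, -3/2)ᵀ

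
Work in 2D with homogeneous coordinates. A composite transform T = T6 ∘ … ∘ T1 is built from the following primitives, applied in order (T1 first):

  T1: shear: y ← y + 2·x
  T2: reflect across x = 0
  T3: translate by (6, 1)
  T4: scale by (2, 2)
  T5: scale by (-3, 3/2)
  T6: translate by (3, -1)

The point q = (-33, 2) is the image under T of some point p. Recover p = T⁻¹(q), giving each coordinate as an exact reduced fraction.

T1 = [1 0 0; 2 1 0; 0 0 1]
T2·T1 = [-1 0 0; 2 1 0; 0 0 1]
T3·…·T1 = [-1 0 6; 2 1 1; 0 0 1]
T4·…·T1 = [-2 0 12; 4 2 2; 0 0 1]
T5·…·T1 = [6 0 -36; 6 3 3; 0 0 1]
T6·…·T1 = [6 0 -33; 6 3 2; 0 0 1]
det M = 18; M⁻¹ = [1/6 0 11/2; -1/3 1/3 -35/3; 0 0 1]
M⁻¹ · (-33, 2)ᵀ = (0, 0)ᵀ

p = (0, 0)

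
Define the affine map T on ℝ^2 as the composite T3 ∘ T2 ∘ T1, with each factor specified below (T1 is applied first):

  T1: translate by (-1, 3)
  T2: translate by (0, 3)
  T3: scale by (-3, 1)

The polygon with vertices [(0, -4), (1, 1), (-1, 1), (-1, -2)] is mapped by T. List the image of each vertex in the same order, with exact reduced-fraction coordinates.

image vertices: (3, 2), (0, 7), (6, 7), (6, 4)

T1 translate by (-1, 3): (0, -4) → (-1, -1); (1, 1) → (0, 4); (-1, 1) → (-2, 4); (-1, -2) → (-2, 1)
T2 translate by (0, 3): (-1, -1) → (-1, 2); (0, 4) → (0, 7); (-2, 4) → (-2, 7); (-2, 1) → (-2, 4)
T3 scale by (-3, 1): (-1, 2) → (3, 2); (0, 7) → (0, 7); (-2, 7) → (6, 7); (-2, 4) → (6, 4)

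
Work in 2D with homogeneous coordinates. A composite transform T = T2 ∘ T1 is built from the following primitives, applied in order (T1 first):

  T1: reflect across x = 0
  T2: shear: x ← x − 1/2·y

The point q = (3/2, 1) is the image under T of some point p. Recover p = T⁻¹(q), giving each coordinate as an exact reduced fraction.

T1 = [-1 0 0; 0 1 0; 0 0 1]
T2·T1 = [-1 -1/2 0; 0 1 0; 0 0 1]
det M = -1; M⁻¹ = [-1 -1/2 0; 0 1 0; 0 0 1]
M⁻¹ · (3/2, 1)ᵀ = (-2, 1)ᵀ

p = (-2, 1)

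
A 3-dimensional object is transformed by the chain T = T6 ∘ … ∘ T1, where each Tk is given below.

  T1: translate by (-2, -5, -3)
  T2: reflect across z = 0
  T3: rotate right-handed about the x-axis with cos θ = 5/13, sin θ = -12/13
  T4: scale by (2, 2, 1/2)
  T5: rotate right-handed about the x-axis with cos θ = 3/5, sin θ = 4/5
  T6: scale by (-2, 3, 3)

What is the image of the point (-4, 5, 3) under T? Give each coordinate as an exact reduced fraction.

T1 translate by (-2, -5, -3): (-4, 5, 3) → (-6, 0, 0)
T2 reflect across z = 0: (-6, 0, 0) → (-6, 0, 0)
T3 rotate right-handed about the x-axis with cos θ = 5/13, sin θ = -12/13: (-6, 0, 0) → (-6, 0, 0)
T4 scale by (2, 2, 1/2): (-6, 0, 0) → (-12, 0, 0)
T5 rotate right-handed about the x-axis with cos θ = 3/5, sin θ = 4/5: (-12, 0, 0) → (-12, 0, 0)
T6 scale by (-2, 3, 3): (-12, 0, 0) → (24, 0, 0)

T(p) = (24, 0, 0)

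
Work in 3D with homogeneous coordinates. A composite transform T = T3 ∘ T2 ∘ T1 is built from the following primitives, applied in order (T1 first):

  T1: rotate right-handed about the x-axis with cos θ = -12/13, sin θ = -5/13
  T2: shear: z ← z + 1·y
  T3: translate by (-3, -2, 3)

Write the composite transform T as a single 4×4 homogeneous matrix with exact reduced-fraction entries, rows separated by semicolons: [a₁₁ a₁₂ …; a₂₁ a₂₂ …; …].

T = [1 0 0 -3; 0 -12/13 5/13 -2; 0 -17/13 -7/13 3; 0 0 0 1]

T1 = [1 0 0 0; 0 -12/13 5/13 0; 0 -5/13 -12/13 0; 0 0 0 1]
T2·T1 = [1 0 0 0; 0 -12/13 5/13 0; 0 -17/13 -7/13 0; 0 0 0 1]
T3·…·T1 = [1 0 0 -3; 0 -12/13 5/13 -2; 0 -17/13 -7/13 3; 0 0 0 1]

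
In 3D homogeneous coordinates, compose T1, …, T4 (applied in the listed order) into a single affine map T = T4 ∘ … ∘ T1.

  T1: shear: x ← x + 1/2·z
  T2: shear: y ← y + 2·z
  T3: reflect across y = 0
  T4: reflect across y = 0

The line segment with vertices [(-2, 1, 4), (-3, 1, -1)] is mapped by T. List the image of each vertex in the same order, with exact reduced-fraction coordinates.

image vertices: (0, 9, 4), (-7/2, -1, -1)

T1 shear: x ← x + 1/2·z: (-2, 1, 4) → (0, 1, 4); (-3, 1, -1) → (-7/2, 1, -1)
T2 shear: y ← y + 2·z: (0, 1, 4) → (0, 9, 4); (-7/2, 1, -1) → (-7/2, -1, -1)
T3 reflect across y = 0: (0, 9, 4) → (0, -9, 4); (-7/2, -1, -1) → (-7/2, 1, -1)
T4 reflect across y = 0: (0, -9, 4) → (0, 9, 4); (-7/2, 1, -1) → (-7/2, -1, -1)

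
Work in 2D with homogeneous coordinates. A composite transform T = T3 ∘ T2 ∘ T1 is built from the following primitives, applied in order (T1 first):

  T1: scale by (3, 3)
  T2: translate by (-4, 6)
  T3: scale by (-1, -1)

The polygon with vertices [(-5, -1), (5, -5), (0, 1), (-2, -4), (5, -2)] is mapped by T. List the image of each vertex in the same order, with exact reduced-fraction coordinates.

T1 scale by (3, 3): (-5, -1) → (-15, -3); (5, -5) → (15, -15); (0, 1) → (0, 3); (-2, -4) → (-6, -12); (5, -2) → (15, -6)
T2 translate by (-4, 6): (-15, -3) → (-19, 3); (15, -15) → (11, -9); (0, 3) → (-4, 9); (-6, -12) → (-10, -6); (15, -6) → (11, 0)
T3 scale by (-1, -1): (-19, 3) → (19, -3); (11, -9) → (-11, 9); (-4, 9) → (4, -9); (-10, -6) → (10, 6); (11, 0) → (-11, 0)

image vertices: (19, -3), (-11, 9), (4, -9), (10, 6), (-11, 0)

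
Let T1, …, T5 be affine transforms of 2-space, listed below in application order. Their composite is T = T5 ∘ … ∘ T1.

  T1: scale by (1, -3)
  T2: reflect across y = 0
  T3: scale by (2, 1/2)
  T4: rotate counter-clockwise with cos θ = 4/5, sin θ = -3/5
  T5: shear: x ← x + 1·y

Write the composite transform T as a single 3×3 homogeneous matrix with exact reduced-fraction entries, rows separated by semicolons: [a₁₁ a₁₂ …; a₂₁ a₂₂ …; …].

T = [2/5 21/10 0; -6/5 6/5 0; 0 0 1]

T1 = [1 0 0; 0 -3 0; 0 0 1]
T2·T1 = [1 0 0; 0 3 0; 0 0 1]
T3·…·T1 = [2 0 0; 0 3/2 0; 0 0 1]
T4·…·T1 = [8/5 9/10 0; -6/5 6/5 0; 0 0 1]
T5·…·T1 = [2/5 21/10 0; -6/5 6/5 0; 0 0 1]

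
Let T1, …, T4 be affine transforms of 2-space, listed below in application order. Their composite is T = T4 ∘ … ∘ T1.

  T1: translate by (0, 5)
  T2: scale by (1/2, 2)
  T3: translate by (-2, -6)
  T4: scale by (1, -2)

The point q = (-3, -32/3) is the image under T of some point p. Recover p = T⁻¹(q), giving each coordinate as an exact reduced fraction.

p = (-2, 2/3)

T1 = [1 0 0; 0 1 5; 0 0 1]
T2·T1 = [1/2 0 0; 0 2 10; 0 0 1]
T3·…·T1 = [1/2 0 -2; 0 2 4; 0 0 1]
T4·…·T1 = [1/2 0 -2; 0 -4 -8; 0 0 1]
det M = -2; M⁻¹ = [2 0 4; 0 -1/4 -2; 0 0 1]
M⁻¹ · (-3, -32/3)ᵀ = (-2, 2/3)ᵀ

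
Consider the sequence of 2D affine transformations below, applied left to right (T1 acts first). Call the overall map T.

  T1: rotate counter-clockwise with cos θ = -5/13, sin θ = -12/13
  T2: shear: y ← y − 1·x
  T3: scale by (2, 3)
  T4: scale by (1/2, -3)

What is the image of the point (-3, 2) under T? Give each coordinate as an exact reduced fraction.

T(p) = (3, 9)

T1 rotate counter-clockwise with cos θ = -5/13, sin θ = -12/13: (-3, 2) → (3, 2)
T2 shear: y ← y − 1·x: (3, 2) → (3, -1)
T3 scale by (2, 3): (3, -1) → (6, -3)
T4 scale by (1/2, -3): (6, -3) → (3, 9)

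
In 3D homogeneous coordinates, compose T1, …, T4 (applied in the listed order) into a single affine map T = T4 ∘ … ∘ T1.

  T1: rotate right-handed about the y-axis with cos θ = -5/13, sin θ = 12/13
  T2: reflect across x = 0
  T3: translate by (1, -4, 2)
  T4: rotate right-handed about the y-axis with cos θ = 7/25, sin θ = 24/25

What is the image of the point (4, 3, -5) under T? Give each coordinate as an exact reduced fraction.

T(p) = (723/325, -1, -2211/325)

T1 rotate right-handed about the y-axis with cos θ = -5/13, sin θ = 12/13: (4, 3, -5) → (-80/13, 3, -23/13)
T2 reflect across x = 0: (-80/13, 3, -23/13) → (80/13, 3, -23/13)
T3 translate by (1, -4, 2): (80/13, 3, -23/13) → (93/13, -1, 3/13)
T4 rotate right-handed about the y-axis with cos θ = 7/25, sin θ = 24/25: (93/13, -1, 3/13) → (723/325, -1, -2211/325)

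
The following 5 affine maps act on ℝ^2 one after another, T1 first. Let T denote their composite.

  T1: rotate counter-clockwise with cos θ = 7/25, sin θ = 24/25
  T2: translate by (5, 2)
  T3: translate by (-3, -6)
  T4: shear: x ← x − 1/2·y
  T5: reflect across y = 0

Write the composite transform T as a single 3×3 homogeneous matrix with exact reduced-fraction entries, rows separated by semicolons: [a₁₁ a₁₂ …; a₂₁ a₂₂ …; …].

T1 = [7/25 -24/25 0; 24/25 7/25 0; 0 0 1]
T2·T1 = [7/25 -24/25 5; 24/25 7/25 2; 0 0 1]
T3·…·T1 = [7/25 -24/25 2; 24/25 7/25 -4; 0 0 1]
T4·…·T1 = [-1/5 -11/10 4; 24/25 7/25 -4; 0 0 1]
T5·…·T1 = [-1/5 -11/10 4; -24/25 -7/25 4; 0 0 1]

T = [-1/5 -11/10 4; -24/25 -7/25 4; 0 0 1]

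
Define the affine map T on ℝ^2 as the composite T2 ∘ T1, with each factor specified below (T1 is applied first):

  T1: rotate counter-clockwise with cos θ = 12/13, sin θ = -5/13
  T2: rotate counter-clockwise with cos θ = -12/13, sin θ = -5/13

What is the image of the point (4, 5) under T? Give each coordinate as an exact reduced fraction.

T(p) = (-4, -5)

T1 rotate counter-clockwise with cos θ = 12/13, sin θ = -5/13: (4, 5) → (73/13, 40/13)
T2 rotate counter-clockwise with cos θ = -12/13, sin θ = -5/13: (73/13, 40/13) → (-4, -5)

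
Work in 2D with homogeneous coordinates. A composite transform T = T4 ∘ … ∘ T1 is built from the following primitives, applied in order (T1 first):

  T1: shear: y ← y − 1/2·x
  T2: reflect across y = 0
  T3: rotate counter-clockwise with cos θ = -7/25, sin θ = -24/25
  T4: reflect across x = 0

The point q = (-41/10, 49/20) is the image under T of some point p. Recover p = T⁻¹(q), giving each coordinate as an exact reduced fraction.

T1 = [1 0 0; -1/2 1 0; 0 0 1]
T2·T1 = [1 0 0; 1/2 -1 0; 0 0 1]
T3·…·T1 = [1/5 -24/25 0; -11/10 7/25 0; 0 0 1]
T4·…·T1 = [-1/5 24/25 0; -11/10 7/25 0; 0 0 1]
det M = 1; M⁻¹ = [7/25 -24/25 0; 11/10 -1/5 0; 0 0 1]
M⁻¹ · (-41/10, 49/20)ᵀ = (-7/2, -5)ᵀ

p = (-7/2, -5)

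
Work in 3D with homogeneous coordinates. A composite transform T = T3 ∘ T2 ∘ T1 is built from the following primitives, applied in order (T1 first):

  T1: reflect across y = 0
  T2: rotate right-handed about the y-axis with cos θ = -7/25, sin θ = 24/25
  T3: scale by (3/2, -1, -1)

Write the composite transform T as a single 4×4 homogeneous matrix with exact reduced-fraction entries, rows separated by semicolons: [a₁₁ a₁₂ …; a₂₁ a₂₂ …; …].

T = [-21/50 0 36/25 0; 0 1 0 0; 24/25 0 7/25 0; 0 0 0 1]

T1 = [1 0 0 0; 0 -1 0 0; 0 0 1 0; 0 0 0 1]
T2·T1 = [-7/25 0 24/25 0; 0 -1 0 0; -24/25 0 -7/25 0; 0 0 0 1]
T3·…·T1 = [-21/50 0 36/25 0; 0 1 0 0; 24/25 0 7/25 0; 0 0 0 1]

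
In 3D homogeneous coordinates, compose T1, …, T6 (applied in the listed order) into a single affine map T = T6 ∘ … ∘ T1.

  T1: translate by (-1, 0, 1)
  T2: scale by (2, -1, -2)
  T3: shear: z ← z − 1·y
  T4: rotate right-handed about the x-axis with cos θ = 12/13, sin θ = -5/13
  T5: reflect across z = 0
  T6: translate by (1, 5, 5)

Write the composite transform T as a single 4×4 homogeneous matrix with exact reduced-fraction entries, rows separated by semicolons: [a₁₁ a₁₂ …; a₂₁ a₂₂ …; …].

T1 = [1 0 0 -1; 0 1 0 0; 0 0 1 1; 0 0 0 1]
T2·T1 = [2 0 0 -2; 0 -1 0 0; 0 0 -2 -2; 0 0 0 1]
T3·…·T1 = [2 0 0 -2; 0 -1 0 0; 0 1 -2 -2; 0 0 0 1]
T4·…·T1 = [2 0 0 -2; 0 -7/13 -10/13 -10/13; 0 17/13 -24/13 -24/13; 0 0 0 1]
T5·…·T1 = [2 0 0 -2; 0 -7/13 -10/13 -10/13; 0 -17/13 24/13 24/13; 0 0 0 1]
T6·…·T1 = [2 0 0 -1; 0 -7/13 -10/13 55/13; 0 -17/13 24/13 89/13; 0 0 0 1]

T = [2 0 0 -1; 0 -7/13 -10/13 55/13; 0 -17/13 24/13 89/13; 0 0 0 1]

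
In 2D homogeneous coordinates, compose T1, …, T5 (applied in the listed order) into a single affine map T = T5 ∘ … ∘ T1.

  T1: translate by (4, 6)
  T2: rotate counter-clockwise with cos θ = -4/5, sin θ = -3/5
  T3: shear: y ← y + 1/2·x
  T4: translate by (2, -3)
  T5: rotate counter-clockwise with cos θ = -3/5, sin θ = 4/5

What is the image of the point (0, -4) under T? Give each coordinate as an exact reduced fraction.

T1 translate by (4, 6): (0, -4) → (4, 2)
T2 rotate counter-clockwise with cos θ = -4/5, sin θ = -3/5: (4, 2) → (-2, -4)
T3 shear: y ← y + 1/2·x: (-2, -4) → (-2, -5)
T4 translate by (2, -3): (-2, -5) → (0, -8)
T5 rotate counter-clockwise with cos θ = -3/5, sin θ = 4/5: (0, -8) → (32/5, 24/5)

T(p) = (32/5, 24/5)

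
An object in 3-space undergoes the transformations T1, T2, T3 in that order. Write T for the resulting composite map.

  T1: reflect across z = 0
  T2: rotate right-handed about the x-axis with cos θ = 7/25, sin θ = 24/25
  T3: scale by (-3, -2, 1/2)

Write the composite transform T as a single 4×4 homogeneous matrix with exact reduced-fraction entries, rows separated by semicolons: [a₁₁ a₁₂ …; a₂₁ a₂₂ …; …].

T = [-3 0 0 0; 0 -14/25 -48/25 0; 0 12/25 -7/50 0; 0 0 0 1]

T1 = [1 0 0 0; 0 1 0 0; 0 0 -1 0; 0 0 0 1]
T2·T1 = [1 0 0 0; 0 7/25 24/25 0; 0 24/25 -7/25 0; 0 0 0 1]
T3·…·T1 = [-3 0 0 0; 0 -14/25 -48/25 0; 0 12/25 -7/50 0; 0 0 0 1]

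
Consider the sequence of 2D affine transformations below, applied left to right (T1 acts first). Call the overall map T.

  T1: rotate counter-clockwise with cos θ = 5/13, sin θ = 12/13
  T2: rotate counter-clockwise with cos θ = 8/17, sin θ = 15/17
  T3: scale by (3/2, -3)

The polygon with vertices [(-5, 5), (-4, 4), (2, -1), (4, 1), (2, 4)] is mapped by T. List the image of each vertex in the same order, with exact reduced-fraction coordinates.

T1 rotate counter-clockwise with cos θ = 5/13, sin θ = 12/13: (-5, 5) → (-85/13, -35/13); (-4, 4) → (-68/13, -28/13); (2, -1) → (22/13, 19/13); (4, 1) → (8/13, 53/13); (2, 4) → (-38/13, 44/13)
T2 rotate counter-clockwise with cos θ = 8/17, sin θ = 15/17: (-85/13, -35/13) → (-155/221, -1555/221); (-68/13, -28/13) → (-124/221, -1244/221); (22/13, 19/13) → (-109/221, 482/221); (8/13, 53/13) → (-43/13, 32/13); (-38/13, 44/13) → (-964/221, -218/221)
T3 scale by (3/2, -3): (-155/221, -1555/221) → (-465/442, 4665/221); (-124/221, -1244/221) → (-186/221, 3732/221); (-109/221, 482/221) → (-327/442, -1446/221); (-43/13, 32/13) → (-129/26, -96/13); (-964/221, -218/221) → (-1446/221, 654/221)

image vertices: (-465/442, 4665/221), (-186/221, 3732/221), (-327/442, -1446/221), (-129/26, -96/13), (-1446/221, 654/221)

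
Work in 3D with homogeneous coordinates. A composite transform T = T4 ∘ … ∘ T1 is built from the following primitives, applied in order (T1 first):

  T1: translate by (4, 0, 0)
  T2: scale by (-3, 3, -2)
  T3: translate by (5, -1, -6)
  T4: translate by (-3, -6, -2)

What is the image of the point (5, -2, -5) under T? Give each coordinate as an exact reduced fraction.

T(p) = (-25, -13, 2)

T1 translate by (4, 0, 0): (5, -2, -5) → (9, -2, -5)
T2 scale by (-3, 3, -2): (9, -2, -5) → (-27, -6, 10)
T3 translate by (5, -1, -6): (-27, -6, 10) → (-22, -7, 4)
T4 translate by (-3, -6, -2): (-22, -7, 4) → (-25, -13, 2)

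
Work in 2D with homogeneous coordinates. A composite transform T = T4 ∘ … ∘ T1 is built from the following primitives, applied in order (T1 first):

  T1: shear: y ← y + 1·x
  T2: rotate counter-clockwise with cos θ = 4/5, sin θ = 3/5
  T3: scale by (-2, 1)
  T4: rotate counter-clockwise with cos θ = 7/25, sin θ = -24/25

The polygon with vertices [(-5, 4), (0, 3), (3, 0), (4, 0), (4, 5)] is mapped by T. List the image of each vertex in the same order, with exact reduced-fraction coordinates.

image vertices: (-218/125, -949/125), (414/125, -348/125), (462/125, 291/125), (616/125, 388/125), (1306/125, -192/125)

T1 shear: y ← y + 1·x: (-5, 4) → (-5, -1); (0, 3) → (0, 3); (3, 0) → (3, 3); (4, 0) → (4, 4); (4, 5) → (4, 9)
T2 rotate counter-clockwise with cos θ = 4/5, sin θ = 3/5: (-5, -1) → (-17/5, -19/5); (0, 3) → (-9/5, 12/5); (3, 3) → (3/5, 21/5); (4, 4) → (4/5, 28/5); (4, 9) → (-11/5, 48/5)
T3 scale by (-2, 1): (-17/5, -19/5) → (34/5, -19/5); (-9/5, 12/5) → (18/5, 12/5); (3/5, 21/5) → (-6/5, 21/5); (4/5, 28/5) → (-8/5, 28/5); (-11/5, 48/5) → (22/5, 48/5)
T4 rotate counter-clockwise with cos θ = 7/25, sin θ = -24/25: (34/5, -19/5) → (-218/125, -949/125); (18/5, 12/5) → (414/125, -348/125); (-6/5, 21/5) → (462/125, 291/125); (-8/5, 28/5) → (616/125, 388/125); (22/5, 48/5) → (1306/125, -192/125)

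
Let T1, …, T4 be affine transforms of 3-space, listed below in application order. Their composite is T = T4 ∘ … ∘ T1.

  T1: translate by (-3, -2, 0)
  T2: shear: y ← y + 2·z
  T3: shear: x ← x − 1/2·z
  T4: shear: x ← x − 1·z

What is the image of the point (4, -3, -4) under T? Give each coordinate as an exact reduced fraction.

T1 translate by (-3, -2, 0): (4, -3, -4) → (1, -5, -4)
T2 shear: y ← y + 2·z: (1, -5, -4) → (1, -13, -4)
T3 shear: x ← x − 1/2·z: (1, -13, -4) → (3, -13, -4)
T4 shear: x ← x − 1·z: (3, -13, -4) → (7, -13, -4)

T(p) = (7, -13, -4)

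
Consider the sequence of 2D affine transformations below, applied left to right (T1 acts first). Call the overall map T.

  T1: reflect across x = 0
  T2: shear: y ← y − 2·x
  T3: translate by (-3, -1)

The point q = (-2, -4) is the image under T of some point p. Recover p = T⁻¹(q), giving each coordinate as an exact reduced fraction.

T1 = [-1 0 0; 0 1 0; 0 0 1]
T2·T1 = [-1 0 0; 2 1 0; 0 0 1]
T3·…·T1 = [-1 0 -3; 2 1 -1; 0 0 1]
det M = -1; M⁻¹ = [-1 0 -3; 2 1 7; 0 0 1]
M⁻¹ · (-2, -4)ᵀ = (-1, -1)ᵀ

p = (-1, -1)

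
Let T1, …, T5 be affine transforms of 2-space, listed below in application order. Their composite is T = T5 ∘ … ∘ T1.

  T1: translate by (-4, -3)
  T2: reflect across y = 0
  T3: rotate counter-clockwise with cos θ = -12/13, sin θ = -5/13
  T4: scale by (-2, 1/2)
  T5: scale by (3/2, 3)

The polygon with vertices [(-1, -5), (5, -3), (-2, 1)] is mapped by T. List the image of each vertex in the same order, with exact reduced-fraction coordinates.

image vertices: (-300/13, -213/26), (-54/13, -231/26), (-246/13, 9/13)

T1 translate by (-4, -3): (-1, -5) → (-5, -8); (5, -3) → (1, -6); (-2, 1) → (-6, -2)
T2 reflect across y = 0: (-5, -8) → (-5, 8); (1, -6) → (1, 6); (-6, -2) → (-6, 2)
T3 rotate counter-clockwise with cos θ = -12/13, sin θ = -5/13: (-5, 8) → (100/13, -71/13); (1, 6) → (18/13, -77/13); (-6, 2) → (82/13, 6/13)
T4 scale by (-2, 1/2): (100/13, -71/13) → (-200/13, -71/26); (18/13, -77/13) → (-36/13, -77/26); (82/13, 6/13) → (-164/13, 3/13)
T5 scale by (3/2, 3): (-200/13, -71/26) → (-300/13, -213/26); (-36/13, -77/26) → (-54/13, -231/26); (-164/13, 3/13) → (-246/13, 9/13)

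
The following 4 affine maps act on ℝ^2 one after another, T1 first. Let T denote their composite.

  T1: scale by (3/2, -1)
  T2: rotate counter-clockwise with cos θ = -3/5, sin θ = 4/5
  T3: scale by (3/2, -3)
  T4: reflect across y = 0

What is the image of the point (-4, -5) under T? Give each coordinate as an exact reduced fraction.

T(p) = (-3/5, -117/5)

T1 scale by (3/2, -1): (-4, -5) → (-6, 5)
T2 rotate counter-clockwise with cos θ = -3/5, sin θ = 4/5: (-6, 5) → (-2/5, -39/5)
T3 scale by (3/2, -3): (-2/5, -39/5) → (-3/5, 117/5)
T4 reflect across y = 0: (-3/5, 117/5) → (-3/5, -117/5)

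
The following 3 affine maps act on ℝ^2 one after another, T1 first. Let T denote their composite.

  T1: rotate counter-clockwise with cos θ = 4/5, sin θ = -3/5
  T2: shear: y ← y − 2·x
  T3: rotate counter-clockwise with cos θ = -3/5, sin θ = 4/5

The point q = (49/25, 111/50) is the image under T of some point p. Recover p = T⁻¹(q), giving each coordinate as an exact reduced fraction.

p = (3/2, -1)

T1 = [4/5 3/5 0; -3/5 4/5 0; 0 0 1]
T2·T1 = [4/5 3/5 0; -11/5 -2/5 0; 0 0 1]
T3·…·T1 = [32/25 -1/25 0; 49/25 18/25 0; 0 0 1]
det M = 1; M⁻¹ = [18/25 1/25 0; -49/25 32/25 0; 0 0 1]
M⁻¹ · (49/25, 111/50)ᵀ = (3/2, -1)ᵀ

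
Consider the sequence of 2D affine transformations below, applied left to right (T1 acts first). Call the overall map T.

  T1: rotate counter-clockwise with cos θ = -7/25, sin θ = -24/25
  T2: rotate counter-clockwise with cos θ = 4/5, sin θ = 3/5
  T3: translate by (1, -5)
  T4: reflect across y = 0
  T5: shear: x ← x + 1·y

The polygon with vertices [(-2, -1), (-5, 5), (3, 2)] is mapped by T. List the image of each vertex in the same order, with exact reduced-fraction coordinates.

image vertices: (71/25, 87/25), (62/25, -36/25), (1379/125, 888/125)

T1 rotate counter-clockwise with cos θ = -7/25, sin θ = -24/25: (-2, -1) → (-2/5, 11/5); (-5, 5) → (31/5, 17/5); (3, 2) → (27/25, -86/25)
T2 rotate counter-clockwise with cos θ = 4/5, sin θ = 3/5: (-2/5, 11/5) → (-41/25, 38/25); (31/5, 17/5) → (73/25, 161/25); (27/25, -86/25) → (366/125, -263/125)
T3 translate by (1, -5): (-41/25, 38/25) → (-16/25, -87/25); (73/25, 161/25) → (98/25, 36/25); (366/125, -263/125) → (491/125, -888/125)
T4 reflect across y = 0: (-16/25, -87/25) → (-16/25, 87/25); (98/25, 36/25) → (98/25, -36/25); (491/125, -888/125) → (491/125, 888/125)
T5 shear: x ← x + 1·y: (-16/25, 87/25) → (71/25, 87/25); (98/25, -36/25) → (62/25, -36/25); (491/125, 888/125) → (1379/125, 888/125)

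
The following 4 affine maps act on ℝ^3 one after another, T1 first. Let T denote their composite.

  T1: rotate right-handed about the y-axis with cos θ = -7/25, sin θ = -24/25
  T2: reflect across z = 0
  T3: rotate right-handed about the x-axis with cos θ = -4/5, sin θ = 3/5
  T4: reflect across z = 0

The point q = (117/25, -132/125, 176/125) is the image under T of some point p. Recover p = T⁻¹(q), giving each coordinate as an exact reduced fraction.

T1 = [-7/25 0 -24/25 0; 0 1 0 0; 24/25 0 -7/25 0; 0 0 0 1]
T2·T1 = [-7/25 0 -24/25 0; 0 1 0 0; -24/25 0 7/25 0; 0 0 0 1]
T3·…·T1 = [-7/25 0 -24/25 0; 72/125 -4/5 -21/125 0; 96/125 3/5 -28/125 0; 0 0 0 1]
T4·…·T1 = [-7/25 0 -24/25 0; 72/125 -4/5 -21/125 0; -96/125 -3/5 28/125 0; 0 0 0 1]
det M = 1; M⁻¹ = [-7/25 72/125 -96/125 0; 0 -4/5 -3/5 0; -24/25 -21/125 28/125 0; 0 0 0 1]
M⁻¹ · (117/25, -132/125, 176/125)ᵀ = (-3, 0, -4)ᵀ

p = (-3, 0, -4)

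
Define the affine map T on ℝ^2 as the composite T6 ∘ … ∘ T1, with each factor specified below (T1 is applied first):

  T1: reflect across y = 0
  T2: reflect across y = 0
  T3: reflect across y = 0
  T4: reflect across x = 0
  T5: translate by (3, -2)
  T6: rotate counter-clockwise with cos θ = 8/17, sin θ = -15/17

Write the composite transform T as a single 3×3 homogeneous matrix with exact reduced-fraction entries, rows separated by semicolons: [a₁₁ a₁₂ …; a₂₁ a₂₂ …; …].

T1 = [1 0 0; 0 -1 0; 0 0 1]
T2·T1 = [1 0 0; 0 1 0; 0 0 1]
T3·…·T1 = [1 0 0; 0 -1 0; 0 0 1]
T4·…·T1 = [-1 0 0; 0 -1 0; 0 0 1]
T5·…·T1 = [-1 0 3; 0 -1 -2; 0 0 1]
T6·…·T1 = [-8/17 -15/17 -6/17; 15/17 -8/17 -61/17; 0 0 1]

T = [-8/17 -15/17 -6/17; 15/17 -8/17 -61/17; 0 0 1]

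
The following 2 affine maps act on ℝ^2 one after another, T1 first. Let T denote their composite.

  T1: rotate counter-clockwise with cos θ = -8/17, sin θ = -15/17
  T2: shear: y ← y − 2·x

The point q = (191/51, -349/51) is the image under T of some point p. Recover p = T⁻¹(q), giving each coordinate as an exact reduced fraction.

p = (-7/3, 3)

T1 = [-8/17 15/17 0; -15/17 -8/17 0; 0 0 1]
T2·T1 = [-8/17 15/17 0; 1/17 -38/17 0; 0 0 1]
det M = 1; M⁻¹ = [-38/17 -15/17 0; -1/17 -8/17 0; 0 0 1]
M⁻¹ · (191/51, -349/51)ᵀ = (-7/3, 3)ᵀ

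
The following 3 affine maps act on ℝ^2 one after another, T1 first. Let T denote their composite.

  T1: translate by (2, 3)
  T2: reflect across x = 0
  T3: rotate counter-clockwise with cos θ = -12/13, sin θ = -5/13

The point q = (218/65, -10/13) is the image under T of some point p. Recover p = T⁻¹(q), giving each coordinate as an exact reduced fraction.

T1 = [1 0 2; 0 1 3; 0 0 1]
T2·T1 = [-1 0 -2; 0 1 3; 0 0 1]
T3·…·T1 = [12/13 5/13 3; 5/13 -12/13 -2; 0 0 1]
det M = -1; M⁻¹ = [12/13 5/13 -2; 5/13 -12/13 -3; 0 0 1]
M⁻¹ · (218/65, -10/13)ᵀ = (4/5, -1)ᵀ

p = (4/5, -1)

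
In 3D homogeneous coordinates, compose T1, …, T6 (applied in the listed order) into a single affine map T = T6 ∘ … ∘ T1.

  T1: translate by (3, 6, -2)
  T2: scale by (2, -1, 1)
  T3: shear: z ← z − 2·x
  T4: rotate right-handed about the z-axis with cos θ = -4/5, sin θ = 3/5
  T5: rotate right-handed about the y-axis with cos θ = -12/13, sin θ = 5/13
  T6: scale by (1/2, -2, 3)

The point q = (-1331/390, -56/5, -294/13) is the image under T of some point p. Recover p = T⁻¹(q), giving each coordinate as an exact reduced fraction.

p = (-5, 4, -5/3)

T1 = [1 0 0 3; 0 1 0 6; 0 0 1 -2; 0 0 0 1]
T2·T1 = [2 0 0 6; 0 -1 0 -6; 0 0 1 -2; 0 0 0 1]
T3·…·T1 = [2 0 0 6; 0 -1 0 -6; -4 0 1 -14; 0 0 0 1]
T4·…·T1 = [-8/5 3/5 0 -6/5; 6/5 4/5 0 42/5; -4 0 1 -14; 0 0 0 1]
T5·…·T1 = [-4/65 -36/65 5/13 -278/65; 6/5 4/5 0 42/5; 56/13 -3/13 -12/13 174/13; 0 0 0 1]
T6·…·T1 = [-2/65 -18/65 5/26 -139/65; -12/5 -8/5 0 -84/5; 168/13 -9/13 -36/13 522/13; 0 0 0 1]
det M = 6; M⁻¹ = [48/65 -3/20 2/39 -3; -72/65 -2/5 -1/13 -6; 242/65 -3/5 -4/39 2; 0 0 0 1]
M⁻¹ · (-1331/390, -56/5, -294/13)ᵀ = (-5, 4, -5/3)ᵀ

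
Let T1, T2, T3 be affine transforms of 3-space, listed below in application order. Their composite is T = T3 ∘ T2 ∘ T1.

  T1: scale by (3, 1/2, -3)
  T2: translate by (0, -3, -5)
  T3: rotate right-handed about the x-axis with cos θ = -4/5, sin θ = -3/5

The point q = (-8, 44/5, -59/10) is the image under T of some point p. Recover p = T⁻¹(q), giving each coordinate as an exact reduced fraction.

p = (-8/3, -1, -5)

T1 = [3 0 0 0; 0 1/2 0 0; 0 0 -3 0; 0 0 0 1]
T2·T1 = [3 0 0 0; 0 1/2 0 -3; 0 0 -3 -5; 0 0 0 1]
T3·…·T1 = [3 0 0 0; 0 -2/5 -9/5 -3/5; 0 -3/10 12/5 29/5; 0 0 0 1]
det M = -9/2; M⁻¹ = [1/3 0 0 0; 0 -8/5 -6/5 6; 0 -1/5 4/15 -5/3; 0 0 0 1]
M⁻¹ · (-8, 44/5, -59/10)ᵀ = (-8/3, -1, -5)ᵀ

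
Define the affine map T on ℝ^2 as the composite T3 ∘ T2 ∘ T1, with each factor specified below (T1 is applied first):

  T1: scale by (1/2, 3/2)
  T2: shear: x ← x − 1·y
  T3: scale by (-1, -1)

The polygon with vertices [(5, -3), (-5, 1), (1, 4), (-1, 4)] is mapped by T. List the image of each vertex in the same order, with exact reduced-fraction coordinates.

image vertices: (-7, 9/2), (4, -3/2), (11/2, -6), (13/2, -6)

T1 scale by (1/2, 3/2): (5, -3) → (5/2, -9/2); (-5, 1) → (-5/2, 3/2); (1, 4) → (1/2, 6); (-1, 4) → (-1/2, 6)
T2 shear: x ← x − 1·y: (5/2, -9/2) → (7, -9/2); (-5/2, 3/2) → (-4, 3/2); (1/2, 6) → (-11/2, 6); (-1/2, 6) → (-13/2, 6)
T3 scale by (-1, -1): (7, -9/2) → (-7, 9/2); (-4, 3/2) → (4, -3/2); (-11/2, 6) → (11/2, -6); (-13/2, 6) → (13/2, -6)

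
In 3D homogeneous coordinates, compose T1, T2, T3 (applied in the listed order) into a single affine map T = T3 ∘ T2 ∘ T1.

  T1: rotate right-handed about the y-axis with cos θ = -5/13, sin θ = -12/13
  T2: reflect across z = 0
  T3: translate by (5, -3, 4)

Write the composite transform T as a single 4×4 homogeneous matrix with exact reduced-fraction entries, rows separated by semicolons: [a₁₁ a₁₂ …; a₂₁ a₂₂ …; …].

T = [-5/13 0 -12/13 5; 0 1 0 -3; -12/13 0 5/13 4; 0 0 0 1]

T1 = [-5/13 0 -12/13 0; 0 1 0 0; 12/13 0 -5/13 0; 0 0 0 1]
T2·T1 = [-5/13 0 -12/13 0; 0 1 0 0; -12/13 0 5/13 0; 0 0 0 1]
T3·…·T1 = [-5/13 0 -12/13 5; 0 1 0 -3; -12/13 0 5/13 4; 0 0 0 1]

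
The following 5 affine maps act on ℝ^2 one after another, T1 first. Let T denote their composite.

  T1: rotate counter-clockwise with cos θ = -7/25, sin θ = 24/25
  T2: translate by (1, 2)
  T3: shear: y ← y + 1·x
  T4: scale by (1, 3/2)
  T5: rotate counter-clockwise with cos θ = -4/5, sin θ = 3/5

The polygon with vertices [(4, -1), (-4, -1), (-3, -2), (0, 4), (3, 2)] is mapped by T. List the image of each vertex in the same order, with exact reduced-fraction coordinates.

T1 rotate counter-clockwise with cos θ = -7/25, sin θ = 24/25: (4, -1) → (-4/25, 103/25); (-4, -1) → (52/25, -89/25); (-3, -2) → (69/25, -58/25); (0, 4) → (-96/25, -28/25); (3, 2) → (-69/25, 58/25)
T2 translate by (1, 2): (-4/25, 103/25) → (21/25, 153/25); (52/25, -89/25) → (77/25, -39/25); (69/25, -58/25) → (94/25, -8/25); (-96/25, -28/25) → (-71/25, 22/25); (-69/25, 58/25) → (-44/25, 108/25)
T3 shear: y ← y + 1·x: (21/25, 153/25) → (21/25, 174/25); (77/25, -39/25) → (77/25, 38/25); (94/25, -8/25) → (94/25, 86/25); (-71/25, 22/25) → (-71/25, -49/25); (-44/25, 108/25) → (-44/25, 64/25)
T4 scale by (1, 3/2): (21/25, 174/25) → (21/25, 261/25); (77/25, 38/25) → (77/25, 57/25); (94/25, 86/25) → (94/25, 129/25); (-71/25, -49/25) → (-71/25, -147/50); (-44/25, 64/25) → (-44/25, 96/25)
T5 rotate counter-clockwise with cos θ = -4/5, sin θ = 3/5: (21/25, 261/25) → (-867/125, -981/125); (77/25, 57/25) → (-479/125, 3/125); (94/25, 129/25) → (-763/125, -234/125); (-71/25, -147/50) → (1009/250, 81/125); (-44/25, 96/25) → (-112/125, -516/125)

image vertices: (-867/125, -981/125), (-479/125, 3/125), (-763/125, -234/125), (1009/250, 81/125), (-112/125, -516/125)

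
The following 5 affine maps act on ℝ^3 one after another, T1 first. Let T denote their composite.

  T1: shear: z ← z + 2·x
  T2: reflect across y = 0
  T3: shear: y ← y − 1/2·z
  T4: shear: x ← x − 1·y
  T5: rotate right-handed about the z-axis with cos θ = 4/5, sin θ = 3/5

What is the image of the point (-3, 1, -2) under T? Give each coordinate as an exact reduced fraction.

T1 shear: z ← z + 2·x: (-3, 1, -2) → (-3, 1, -8)
T2 reflect across y = 0: (-3, 1, -8) → (-3, -1, -8)
T3 shear: y ← y − 1/2·z: (-3, -1, -8) → (-3, 3, -8)
T4 shear: x ← x − 1·y: (-3, 3, -8) → (-6, 3, -8)
T5 rotate right-handed about the z-axis with cos θ = 4/5, sin θ = 3/5: (-6, 3, -8) → (-33/5, -6/5, -8)

T(p) = (-33/5, -6/5, -8)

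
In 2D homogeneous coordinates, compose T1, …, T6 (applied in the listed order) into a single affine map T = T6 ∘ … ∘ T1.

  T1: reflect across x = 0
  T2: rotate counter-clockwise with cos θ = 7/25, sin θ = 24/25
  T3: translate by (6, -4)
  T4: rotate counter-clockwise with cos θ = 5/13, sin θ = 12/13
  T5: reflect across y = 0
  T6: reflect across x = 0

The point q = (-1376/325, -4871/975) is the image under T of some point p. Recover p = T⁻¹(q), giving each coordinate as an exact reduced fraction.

p = (-2, 1/3)

T1 = [-1 0 0; 0 1 0; 0 0 1]
T2·T1 = [-7/25 -24/25 0; -24/25 7/25 0; 0 0 1]
T3·…·T1 = [-7/25 -24/25 6; -24/25 7/25 -4; 0 0 1]
T4·…·T1 = [253/325 -204/325 6; -204/325 -253/325 4; 0 0 1]
T5·…·T1 = [253/325 -204/325 6; 204/325 253/325 -4; 0 0 1]
T6·…·T1 = [-253/325 204/325 -6; 204/325 253/325 -4; 0 0 1]
det M = -1; M⁻¹ = [-253/325 204/325 -54/25; 204/325 253/325 172/25; 0 0 1]
M⁻¹ · (-1376/325, -4871/975)ᵀ = (-2, 1/3)ᵀ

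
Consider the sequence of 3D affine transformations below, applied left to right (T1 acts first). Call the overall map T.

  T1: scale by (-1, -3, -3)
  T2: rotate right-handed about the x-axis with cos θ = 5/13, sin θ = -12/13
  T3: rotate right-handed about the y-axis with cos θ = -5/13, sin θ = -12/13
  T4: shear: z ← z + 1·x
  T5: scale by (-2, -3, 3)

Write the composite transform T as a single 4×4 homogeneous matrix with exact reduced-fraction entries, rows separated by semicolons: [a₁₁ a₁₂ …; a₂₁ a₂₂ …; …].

T = [-10/13 864/169 -360/169 0; 0 45/13 108/13 0; -21/13 -1836/169 765/169 0; 0 0 0 1]

T1 = [-1 0 0 0; 0 -3 0 0; 0 0 -3 0; 0 0 0 1]
T2·T1 = [-1 0 0 0; 0 -15/13 -36/13 0; 0 36/13 -15/13 0; 0 0 0 1]
T3·…·T1 = [5/13 -432/169 180/169 0; 0 -15/13 -36/13 0; -12/13 -180/169 75/169 0; 0 0 0 1]
T4·…·T1 = [5/13 -432/169 180/169 0; 0 -15/13 -36/13 0; -7/13 -612/169 255/169 0; 0 0 0 1]
T5·…·T1 = [-10/13 864/169 -360/169 0; 0 45/13 108/13 0; -21/13 -1836/169 765/169 0; 0 0 0 1]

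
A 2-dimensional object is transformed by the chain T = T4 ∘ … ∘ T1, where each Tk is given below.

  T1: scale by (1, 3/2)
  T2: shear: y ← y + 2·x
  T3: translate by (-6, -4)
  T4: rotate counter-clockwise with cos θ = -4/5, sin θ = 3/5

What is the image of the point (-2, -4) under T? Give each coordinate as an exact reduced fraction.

T(p) = (74/5, 32/5)

T1 scale by (1, 3/2): (-2, -4) → (-2, -6)
T2 shear: y ← y + 2·x: (-2, -6) → (-2, -10)
T3 translate by (-6, -4): (-2, -10) → (-8, -14)
T4 rotate counter-clockwise with cos θ = -4/5, sin θ = 3/5: (-8, -14) → (74/5, 32/5)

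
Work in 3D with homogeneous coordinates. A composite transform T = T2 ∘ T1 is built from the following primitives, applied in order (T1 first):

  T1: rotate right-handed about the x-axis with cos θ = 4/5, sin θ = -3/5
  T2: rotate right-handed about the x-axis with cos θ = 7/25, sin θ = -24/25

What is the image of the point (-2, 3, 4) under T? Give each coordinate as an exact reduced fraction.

T(p) = (-2, 336/125, -527/125)

T1 rotate right-handed about the x-axis with cos θ = 4/5, sin θ = -3/5: (-2, 3, 4) → (-2, 24/5, 7/5)
T2 rotate right-handed about the x-axis with cos θ = 7/25, sin θ = -24/25: (-2, 24/5, 7/5) → (-2, 336/125, -527/125)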